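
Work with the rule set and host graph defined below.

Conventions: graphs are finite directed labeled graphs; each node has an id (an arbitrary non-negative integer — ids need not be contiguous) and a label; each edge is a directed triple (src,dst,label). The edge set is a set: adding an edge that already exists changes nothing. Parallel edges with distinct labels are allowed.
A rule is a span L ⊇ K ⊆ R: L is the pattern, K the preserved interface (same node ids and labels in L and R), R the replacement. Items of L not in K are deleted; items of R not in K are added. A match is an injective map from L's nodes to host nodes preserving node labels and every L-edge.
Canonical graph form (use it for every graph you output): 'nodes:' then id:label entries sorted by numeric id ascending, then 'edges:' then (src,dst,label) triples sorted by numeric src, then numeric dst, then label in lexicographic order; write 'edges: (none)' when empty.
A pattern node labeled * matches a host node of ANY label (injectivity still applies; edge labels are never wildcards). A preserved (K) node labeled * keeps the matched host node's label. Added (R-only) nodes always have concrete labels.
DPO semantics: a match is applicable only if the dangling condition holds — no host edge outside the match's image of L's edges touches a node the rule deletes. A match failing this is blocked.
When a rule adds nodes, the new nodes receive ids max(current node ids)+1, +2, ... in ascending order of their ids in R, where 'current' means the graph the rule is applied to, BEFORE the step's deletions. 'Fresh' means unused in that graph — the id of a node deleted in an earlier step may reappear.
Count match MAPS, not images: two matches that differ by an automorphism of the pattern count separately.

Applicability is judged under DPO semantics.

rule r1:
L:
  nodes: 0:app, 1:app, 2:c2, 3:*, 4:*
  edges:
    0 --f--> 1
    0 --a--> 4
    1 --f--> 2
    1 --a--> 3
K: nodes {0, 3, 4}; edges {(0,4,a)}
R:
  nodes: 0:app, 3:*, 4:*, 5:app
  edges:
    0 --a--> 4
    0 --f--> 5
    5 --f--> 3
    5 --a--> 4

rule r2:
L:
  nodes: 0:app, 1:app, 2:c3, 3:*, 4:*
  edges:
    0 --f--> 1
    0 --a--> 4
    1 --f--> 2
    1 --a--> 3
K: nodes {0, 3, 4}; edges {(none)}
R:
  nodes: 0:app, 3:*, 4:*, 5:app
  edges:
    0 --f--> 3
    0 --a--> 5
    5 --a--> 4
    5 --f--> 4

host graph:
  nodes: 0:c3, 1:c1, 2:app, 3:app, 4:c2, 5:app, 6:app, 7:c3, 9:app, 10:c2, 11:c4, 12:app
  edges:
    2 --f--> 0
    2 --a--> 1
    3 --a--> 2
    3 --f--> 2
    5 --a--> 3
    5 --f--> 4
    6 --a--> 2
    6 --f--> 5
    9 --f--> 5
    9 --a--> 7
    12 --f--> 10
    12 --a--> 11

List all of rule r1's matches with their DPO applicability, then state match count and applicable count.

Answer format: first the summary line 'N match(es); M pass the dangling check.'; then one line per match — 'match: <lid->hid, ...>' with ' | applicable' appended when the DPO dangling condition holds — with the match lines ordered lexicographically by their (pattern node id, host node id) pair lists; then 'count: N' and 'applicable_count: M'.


2 match(es); 0 pass the dangling check.
match: 0->6, 1->5, 2->4, 3->3, 4->2
match: 0->9, 1->5, 2->4, 3->3, 4->7
count: 2
applicable_count: 0


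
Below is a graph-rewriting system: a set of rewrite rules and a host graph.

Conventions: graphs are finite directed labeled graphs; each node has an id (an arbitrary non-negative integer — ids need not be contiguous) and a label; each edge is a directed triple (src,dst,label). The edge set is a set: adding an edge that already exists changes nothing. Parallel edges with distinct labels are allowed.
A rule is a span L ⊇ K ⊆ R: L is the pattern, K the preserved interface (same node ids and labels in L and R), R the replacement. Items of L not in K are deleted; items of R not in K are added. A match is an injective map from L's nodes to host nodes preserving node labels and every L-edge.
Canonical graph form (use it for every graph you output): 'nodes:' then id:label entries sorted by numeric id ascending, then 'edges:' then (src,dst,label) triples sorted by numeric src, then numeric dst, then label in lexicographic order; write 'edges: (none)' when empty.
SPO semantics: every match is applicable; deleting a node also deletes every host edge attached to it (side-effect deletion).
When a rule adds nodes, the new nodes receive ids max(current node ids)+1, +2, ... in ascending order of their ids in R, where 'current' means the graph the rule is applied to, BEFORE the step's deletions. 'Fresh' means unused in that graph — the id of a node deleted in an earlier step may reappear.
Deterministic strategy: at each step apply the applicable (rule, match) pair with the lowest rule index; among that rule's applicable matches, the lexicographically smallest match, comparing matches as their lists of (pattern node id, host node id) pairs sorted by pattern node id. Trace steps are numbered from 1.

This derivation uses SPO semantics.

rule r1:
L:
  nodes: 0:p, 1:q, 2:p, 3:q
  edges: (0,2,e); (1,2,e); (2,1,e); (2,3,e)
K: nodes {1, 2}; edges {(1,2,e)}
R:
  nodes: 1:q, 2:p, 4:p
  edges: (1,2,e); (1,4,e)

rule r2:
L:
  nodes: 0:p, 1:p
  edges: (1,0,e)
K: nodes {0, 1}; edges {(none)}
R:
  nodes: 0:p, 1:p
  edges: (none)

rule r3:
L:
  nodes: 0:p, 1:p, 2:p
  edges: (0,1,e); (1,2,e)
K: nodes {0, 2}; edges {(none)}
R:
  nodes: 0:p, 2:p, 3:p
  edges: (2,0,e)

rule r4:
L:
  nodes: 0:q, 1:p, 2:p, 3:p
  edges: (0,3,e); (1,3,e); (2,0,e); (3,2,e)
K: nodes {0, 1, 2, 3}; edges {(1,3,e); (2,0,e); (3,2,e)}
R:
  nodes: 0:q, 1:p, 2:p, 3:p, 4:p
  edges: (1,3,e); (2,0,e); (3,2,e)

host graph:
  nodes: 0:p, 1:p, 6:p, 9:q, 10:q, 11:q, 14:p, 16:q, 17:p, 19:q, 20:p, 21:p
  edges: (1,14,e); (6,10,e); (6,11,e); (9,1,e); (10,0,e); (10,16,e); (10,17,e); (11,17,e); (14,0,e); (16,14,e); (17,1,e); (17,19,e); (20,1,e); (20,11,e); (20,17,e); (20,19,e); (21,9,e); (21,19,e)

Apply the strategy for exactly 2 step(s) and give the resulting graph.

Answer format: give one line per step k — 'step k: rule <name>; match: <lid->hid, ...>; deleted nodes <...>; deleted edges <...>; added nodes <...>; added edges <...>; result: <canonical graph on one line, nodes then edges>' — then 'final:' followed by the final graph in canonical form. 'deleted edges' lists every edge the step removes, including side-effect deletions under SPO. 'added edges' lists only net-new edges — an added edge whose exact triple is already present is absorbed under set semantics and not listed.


step 1: rule r2; match: 0->0, 1->14; deleted nodes (none); deleted edges (14,0,e); added nodes (none); added edges (none); result: nodes: 0:p, 1:p, 6:p, 9:q, 10:q, 11:q, 14:p, 16:q, 17:p, 19:q, 20:p, 21:p edges: (1,14,e); (6,10,e); (6,11,e); (9,1,e); (10,0,e); (10,16,e); (10,17,e); (11,17,e); (16,14,e); (17,1,e); (17,19,e); (20,1,e); (20,11,e); (20,17,e); (20,19,e); (21,9,e); (21,19,e)
step 2: rule r2; match: 0->1, 1->17; deleted nodes (none); deleted edges (17,1,e); added nodes (none); added edges (none); result: nodes: 0:p, 1:p, 6:p, 9:q, 10:q, 11:q, 14:p, 16:q, 17:p, 19:q, 20:p, 21:p edges: (1,14,e); (6,10,e); (6,11,e); (9,1,e); (10,0,e); (10,16,e); (10,17,e); (11,17,e); (16,14,e); (17,19,e); (20,1,e); (20,11,e); (20,17,e); (20,19,e); (21,9,e); (21,19,e)
final:
nodes: 0:p, 1:p, 6:p, 9:q, 10:q, 11:q, 14:p, 16:q, 17:p, 19:q, 20:p, 21:p
edges: (1,14,e); (6,10,e); (6,11,e); (9,1,e); (10,0,e); (10,16,e); (10,17,e); (11,17,e); (16,14,e); (17,19,e); (20,1,e); (20,11,e); (20,17,e); (20,19,e); (21,9,e); (21,19,e)


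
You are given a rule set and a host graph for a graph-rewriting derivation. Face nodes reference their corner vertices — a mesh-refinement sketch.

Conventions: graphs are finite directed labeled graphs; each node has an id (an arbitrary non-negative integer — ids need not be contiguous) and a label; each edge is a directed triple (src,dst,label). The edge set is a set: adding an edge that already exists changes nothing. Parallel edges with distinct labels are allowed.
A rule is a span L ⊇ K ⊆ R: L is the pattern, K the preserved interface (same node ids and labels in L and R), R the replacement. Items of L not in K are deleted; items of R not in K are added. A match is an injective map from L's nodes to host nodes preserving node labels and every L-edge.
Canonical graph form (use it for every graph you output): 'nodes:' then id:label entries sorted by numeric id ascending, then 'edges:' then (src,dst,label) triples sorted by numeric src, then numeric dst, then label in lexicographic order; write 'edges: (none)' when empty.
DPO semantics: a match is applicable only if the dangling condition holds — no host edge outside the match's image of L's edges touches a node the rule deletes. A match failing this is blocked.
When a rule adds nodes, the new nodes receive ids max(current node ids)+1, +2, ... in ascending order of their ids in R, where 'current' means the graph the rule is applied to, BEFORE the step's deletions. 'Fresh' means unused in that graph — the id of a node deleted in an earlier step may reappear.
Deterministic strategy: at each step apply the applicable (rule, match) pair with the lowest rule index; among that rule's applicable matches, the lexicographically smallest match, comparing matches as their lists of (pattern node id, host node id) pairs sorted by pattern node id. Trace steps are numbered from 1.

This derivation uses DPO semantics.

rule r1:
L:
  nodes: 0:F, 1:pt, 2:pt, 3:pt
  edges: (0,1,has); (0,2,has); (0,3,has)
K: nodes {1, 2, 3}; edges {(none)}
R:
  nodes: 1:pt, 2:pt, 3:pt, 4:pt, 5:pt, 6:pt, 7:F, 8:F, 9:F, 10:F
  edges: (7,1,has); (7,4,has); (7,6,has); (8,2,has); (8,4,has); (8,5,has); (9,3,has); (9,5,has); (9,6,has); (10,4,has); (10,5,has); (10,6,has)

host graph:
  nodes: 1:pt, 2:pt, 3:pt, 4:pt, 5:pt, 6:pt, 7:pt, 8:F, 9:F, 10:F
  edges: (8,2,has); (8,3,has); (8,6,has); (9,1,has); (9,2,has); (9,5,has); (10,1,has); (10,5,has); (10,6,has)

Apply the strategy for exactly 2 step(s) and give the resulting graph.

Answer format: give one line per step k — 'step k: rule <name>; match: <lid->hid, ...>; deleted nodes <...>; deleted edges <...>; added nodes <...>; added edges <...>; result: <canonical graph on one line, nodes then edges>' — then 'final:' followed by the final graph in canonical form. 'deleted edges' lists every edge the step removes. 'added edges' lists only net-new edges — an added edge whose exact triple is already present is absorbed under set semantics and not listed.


step 1: rule r1; match: 0->8, 1->2, 2->3, 3->6; deleted nodes 8; deleted edges (8,2,has); (8,3,has); (8,6,has); added nodes 11, 12, 13, 14, 15, 16, 17; added edges (14,2,has); (14,11,has); (14,13,has); (15,3,has); (15,11,has); (15,12,has); (16,6,has); (16,12,has); (16,13,has); (17,11,has); (17,12,has); (17,13,has); result: nodes: 1:pt, 2:pt, 3:pt, 4:pt, 5:pt, 6:pt, 7:pt, 9:F, 10:F, 11:pt, 12:pt, 13:pt, 14:F, 15:F, 16:F, 17:F edges: (9,1,has); (9,2,has); (9,5,has); (10,1,has); (10,5,has); (10,6,has); (14,2,has); (14,11,has); (14,13,has); (15,3,has); (15,11,has); (15,12,has); (16,6,has); (16,12,has); (16,13,has); (17,11,has); (17,12,has); (17,13,has)
step 2: rule r1; match: 0->9, 1->1, 2->2, 3->5; deleted nodes 9; deleted edges (9,1,has); (9,2,has); (9,5,has); added nodes 18, 19, 20, 21, 22, 23, 24; added edges (21,1,has); (21,18,has); (21,20,has); (22,2,has); (22,18,has); (22,19,has); (23,5,has); (23,19,has); (23,20,has); (24,18,has); (24,19,has); (24,20,has); result: nodes: 1:pt, 2:pt, 3:pt, 4:pt, 5:pt, 6:pt, 7:pt, 10:F, 11:pt, 12:pt, 13:pt, 14:F, 15:F, 16:F, 17:F, 18:pt, 19:pt, 20:pt, 21:F, 22:F, 23:F, 24:F edges: (10,1,has); (10,5,has); (10,6,has); (14,2,has); (14,11,has); (14,13,has); (15,3,has); (15,11,has); (15,12,has); (16,6,has); (16,12,has); (16,13,has); (17,11,has); (17,12,has); (17,13,has); (21,1,has); (21,18,has); (21,20,has); (22,2,has); (22,18,has); (22,19,has); (23,5,has); (23,19,has); (23,20,has); (24,18,has); (24,19,has); (24,20,has)
final:
nodes: 1:pt, 2:pt, 3:pt, 4:pt, 5:pt, 6:pt, 7:pt, 10:F, 11:pt, 12:pt, 13:pt, 14:F, 15:F, 16:F, 17:F, 18:pt, 19:pt, 20:pt, 21:F, 22:F, 23:F, 24:F
edges: (10,1,has); (10,5,has); (10,6,has); (14,2,has); (14,11,has); (14,13,has); (15,3,has); (15,11,has); (15,12,has); (16,6,has); (16,12,has); (16,13,has); (17,11,has); (17,12,has); (17,13,has); (21,1,has); (21,18,has); (21,20,has); (22,2,has); (22,18,has); (22,19,has); (23,5,has); (23,19,has); (23,20,has); (24,18,has); (24,19,has); (24,20,has)


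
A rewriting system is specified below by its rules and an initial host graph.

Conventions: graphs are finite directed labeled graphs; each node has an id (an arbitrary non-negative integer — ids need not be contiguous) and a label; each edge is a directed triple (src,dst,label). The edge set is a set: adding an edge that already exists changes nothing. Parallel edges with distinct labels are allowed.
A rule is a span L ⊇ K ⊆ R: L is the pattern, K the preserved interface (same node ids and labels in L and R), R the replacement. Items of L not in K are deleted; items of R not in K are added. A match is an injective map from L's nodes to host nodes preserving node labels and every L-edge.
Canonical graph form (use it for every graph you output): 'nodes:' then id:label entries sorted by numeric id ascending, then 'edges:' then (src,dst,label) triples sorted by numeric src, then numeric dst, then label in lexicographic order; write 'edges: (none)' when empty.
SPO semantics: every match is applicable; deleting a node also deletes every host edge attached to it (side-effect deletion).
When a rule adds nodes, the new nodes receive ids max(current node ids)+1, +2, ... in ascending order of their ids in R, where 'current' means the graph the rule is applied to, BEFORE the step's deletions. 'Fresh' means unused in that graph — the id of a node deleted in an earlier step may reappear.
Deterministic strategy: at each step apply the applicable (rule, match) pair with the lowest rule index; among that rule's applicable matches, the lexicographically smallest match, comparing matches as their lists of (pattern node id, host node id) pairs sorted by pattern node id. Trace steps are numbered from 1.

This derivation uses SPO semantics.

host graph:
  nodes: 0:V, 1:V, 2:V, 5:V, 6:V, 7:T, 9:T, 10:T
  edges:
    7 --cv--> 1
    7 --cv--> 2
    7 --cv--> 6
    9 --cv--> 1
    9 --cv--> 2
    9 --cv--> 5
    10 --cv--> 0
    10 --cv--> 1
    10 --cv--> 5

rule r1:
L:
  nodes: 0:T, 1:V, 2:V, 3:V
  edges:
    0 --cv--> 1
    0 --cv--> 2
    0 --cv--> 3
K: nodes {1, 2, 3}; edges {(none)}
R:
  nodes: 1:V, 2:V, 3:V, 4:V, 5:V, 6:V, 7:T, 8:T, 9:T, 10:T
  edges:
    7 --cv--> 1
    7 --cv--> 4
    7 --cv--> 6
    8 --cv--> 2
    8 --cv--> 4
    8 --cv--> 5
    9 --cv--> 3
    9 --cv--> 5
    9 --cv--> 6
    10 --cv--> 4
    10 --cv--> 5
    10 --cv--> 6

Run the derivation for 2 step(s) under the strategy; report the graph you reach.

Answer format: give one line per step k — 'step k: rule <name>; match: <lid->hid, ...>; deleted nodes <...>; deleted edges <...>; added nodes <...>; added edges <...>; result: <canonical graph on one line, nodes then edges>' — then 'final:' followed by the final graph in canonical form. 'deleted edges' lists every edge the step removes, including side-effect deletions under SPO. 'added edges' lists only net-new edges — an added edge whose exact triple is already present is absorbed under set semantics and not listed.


step 1: rule r1; match: 0->7, 1->1, 2->2, 3->6; deleted nodes 7; deleted edges (7,1,cv); (7,2,cv); (7,6,cv); added nodes 11, 12, 13, 14, 15, 16, 17; added edges (14,1,cv); (14,11,cv); (14,13,cv); (15,2,cv); (15,11,cv); (15,12,cv); (16,6,cv); (16,12,cv); (16,13,cv); (17,11,cv); (17,12,cv); (17,13,cv); result: nodes: 0:V, 1:V, 2:V, 5:V, 6:V, 9:T, 10:T, 11:V, 12:V, 13:V, 14:T, 15:T, 16:T, 17:T edges: (9,1,cv); (9,2,cv); (9,5,cv); (10,0,cv); (10,1,cv); (10,5,cv); (14,1,cv); (14,11,cv); (14,13,cv); (15,2,cv); (15,11,cv); (15,12,cv); (16,6,cv); (16,12,cv); (16,13,cv); (17,11,cv); (17,12,cv); (17,13,cv)
step 2: rule r1; match: 0->9, 1->1, 2->2, 3->5; deleted nodes 9; deleted edges (9,1,cv); (9,2,cv); (9,5,cv); added nodes 18, 19, 20, 21, 22, 23, 24; added edges (21,1,cv); (21,18,cv); (21,20,cv); (22,2,cv); (22,18,cv); (22,19,cv); (23,5,cv); (23,19,cv); (23,20,cv); (24,18,cv); (24,19,cv); (24,20,cv); result: nodes: 0:V, 1:V, 2:V, 5:V, 6:V, 10:T, 11:V, 12:V, 13:V, 14:T, 15:T, 16:T, 17:T, 18:V, 19:V, 20:V, 21:T, 22:T, 23:T, 24:T edges: (10,0,cv); (10,1,cv); (10,5,cv); (14,1,cv); (14,11,cv); (14,13,cv); (15,2,cv); (15,11,cv); (15,12,cv); (16,6,cv); (16,12,cv); (16,13,cv); (17,11,cv); (17,12,cv); (17,13,cv); (21,1,cv); (21,18,cv); (21,20,cv); (22,2,cv); (22,18,cv); (22,19,cv); (23,5,cv); (23,19,cv); (23,20,cv); (24,18,cv); (24,19,cv); (24,20,cv)
final:
nodes: 0:V, 1:V, 2:V, 5:V, 6:V, 10:T, 11:V, 12:V, 13:V, 14:T, 15:T, 16:T, 17:T, 18:V, 19:V, 20:V, 21:T, 22:T, 23:T, 24:T
edges: (10,0,cv); (10,1,cv); (10,5,cv); (14,1,cv); (14,11,cv); (14,13,cv); (15,2,cv); (15,11,cv); (15,12,cv); (16,6,cv); (16,12,cv); (16,13,cv); (17,11,cv); (17,12,cv); (17,13,cv); (21,1,cv); (21,18,cv); (21,20,cv); (22,2,cv); (22,18,cv); (22,19,cv); (23,5,cv); (23,19,cv); (23,20,cv); (24,18,cv); (24,19,cv); (24,20,cv)


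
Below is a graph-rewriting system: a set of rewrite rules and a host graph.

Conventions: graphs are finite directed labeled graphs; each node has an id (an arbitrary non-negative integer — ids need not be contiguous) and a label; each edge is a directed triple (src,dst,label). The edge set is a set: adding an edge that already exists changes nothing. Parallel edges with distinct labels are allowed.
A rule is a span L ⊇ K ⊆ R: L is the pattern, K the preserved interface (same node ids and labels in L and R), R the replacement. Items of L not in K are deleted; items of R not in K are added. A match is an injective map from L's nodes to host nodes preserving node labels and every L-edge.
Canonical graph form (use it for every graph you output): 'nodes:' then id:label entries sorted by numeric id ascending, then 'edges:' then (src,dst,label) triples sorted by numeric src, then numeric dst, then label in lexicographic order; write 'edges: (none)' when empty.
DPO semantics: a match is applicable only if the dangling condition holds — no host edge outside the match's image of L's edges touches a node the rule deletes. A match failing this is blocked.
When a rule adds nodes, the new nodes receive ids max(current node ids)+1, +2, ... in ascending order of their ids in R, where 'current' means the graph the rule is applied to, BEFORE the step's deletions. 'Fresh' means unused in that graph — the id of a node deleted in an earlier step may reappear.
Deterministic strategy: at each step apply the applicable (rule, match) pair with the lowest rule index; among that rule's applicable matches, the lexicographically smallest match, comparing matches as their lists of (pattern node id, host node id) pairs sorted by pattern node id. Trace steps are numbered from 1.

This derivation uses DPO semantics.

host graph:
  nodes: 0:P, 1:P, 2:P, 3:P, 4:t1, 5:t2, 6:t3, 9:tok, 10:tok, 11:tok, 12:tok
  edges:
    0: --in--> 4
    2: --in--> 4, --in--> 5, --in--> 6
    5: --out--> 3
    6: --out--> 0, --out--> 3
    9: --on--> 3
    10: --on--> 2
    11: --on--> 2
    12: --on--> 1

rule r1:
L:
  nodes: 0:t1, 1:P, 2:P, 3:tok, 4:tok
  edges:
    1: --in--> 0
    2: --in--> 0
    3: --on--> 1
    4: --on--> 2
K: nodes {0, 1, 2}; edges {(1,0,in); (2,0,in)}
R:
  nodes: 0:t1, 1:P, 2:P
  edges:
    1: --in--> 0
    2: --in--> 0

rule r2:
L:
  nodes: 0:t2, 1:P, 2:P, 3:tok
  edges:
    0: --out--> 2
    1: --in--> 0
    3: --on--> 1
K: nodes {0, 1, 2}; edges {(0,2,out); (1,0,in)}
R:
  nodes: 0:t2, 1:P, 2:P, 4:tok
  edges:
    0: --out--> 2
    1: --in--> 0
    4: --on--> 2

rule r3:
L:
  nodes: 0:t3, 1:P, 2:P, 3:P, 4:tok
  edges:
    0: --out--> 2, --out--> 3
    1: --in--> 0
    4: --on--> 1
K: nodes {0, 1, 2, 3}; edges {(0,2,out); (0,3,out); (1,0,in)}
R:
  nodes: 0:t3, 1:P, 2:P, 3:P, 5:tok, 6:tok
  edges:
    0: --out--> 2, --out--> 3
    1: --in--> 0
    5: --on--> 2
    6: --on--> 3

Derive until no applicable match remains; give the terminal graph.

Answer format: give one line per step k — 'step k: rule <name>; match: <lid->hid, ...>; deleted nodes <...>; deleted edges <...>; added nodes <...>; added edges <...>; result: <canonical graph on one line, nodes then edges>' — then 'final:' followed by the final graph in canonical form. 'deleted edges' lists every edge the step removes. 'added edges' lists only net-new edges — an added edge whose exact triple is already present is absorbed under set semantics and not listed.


step 1: rule r2; match: 0->5, 1->2, 2->3, 3->10; deleted nodes 10; deleted edges (10,2,on); added nodes 13; added edges (13,3,on); result: nodes: 0:P, 1:P, 2:P, 3:P, 4:t1, 5:t2, 6:t3, 9:tok, 11:tok, 12:tok, 13:tok edges: (0,4,in); (2,4,in); (2,5,in); (2,6,in); (5,3,out); (6,0,out); (6,3,out); (9,3,on); (11,2,on); (12,1,on); (13,3,on)
step 2: rule r2; match: 0->5, 1->2, 2->3, 3->11; deleted nodes 11; deleted edges (11,2,on); added nodes 14; added edges (14,3,on); result: nodes: 0:P, 1:P, 2:P, 3:P, 4:t1, 5:t2, 6:t3, 9:tok, 12:tok, 13:tok, 14:tok edges: (0,4,in); (2,4,in); (2,5,in); (2,6,in); (5,3,out); (6,0,out); (6,3,out); (9,3,on); (12,1,on); (13,3,on); (14,3,on)
final:
nodes: 0:P, 1:P, 2:P, 3:P, 4:t1, 5:t2, 6:t3, 9:tok, 12:tok, 13:tok, 14:tok
edges: (0,4,in); (2,4,in); (2,5,in); (2,6,in); (5,3,out); (6,0,out); (6,3,out); (9,3,on); (12,1,on); (13,3,on); (14,3,on)


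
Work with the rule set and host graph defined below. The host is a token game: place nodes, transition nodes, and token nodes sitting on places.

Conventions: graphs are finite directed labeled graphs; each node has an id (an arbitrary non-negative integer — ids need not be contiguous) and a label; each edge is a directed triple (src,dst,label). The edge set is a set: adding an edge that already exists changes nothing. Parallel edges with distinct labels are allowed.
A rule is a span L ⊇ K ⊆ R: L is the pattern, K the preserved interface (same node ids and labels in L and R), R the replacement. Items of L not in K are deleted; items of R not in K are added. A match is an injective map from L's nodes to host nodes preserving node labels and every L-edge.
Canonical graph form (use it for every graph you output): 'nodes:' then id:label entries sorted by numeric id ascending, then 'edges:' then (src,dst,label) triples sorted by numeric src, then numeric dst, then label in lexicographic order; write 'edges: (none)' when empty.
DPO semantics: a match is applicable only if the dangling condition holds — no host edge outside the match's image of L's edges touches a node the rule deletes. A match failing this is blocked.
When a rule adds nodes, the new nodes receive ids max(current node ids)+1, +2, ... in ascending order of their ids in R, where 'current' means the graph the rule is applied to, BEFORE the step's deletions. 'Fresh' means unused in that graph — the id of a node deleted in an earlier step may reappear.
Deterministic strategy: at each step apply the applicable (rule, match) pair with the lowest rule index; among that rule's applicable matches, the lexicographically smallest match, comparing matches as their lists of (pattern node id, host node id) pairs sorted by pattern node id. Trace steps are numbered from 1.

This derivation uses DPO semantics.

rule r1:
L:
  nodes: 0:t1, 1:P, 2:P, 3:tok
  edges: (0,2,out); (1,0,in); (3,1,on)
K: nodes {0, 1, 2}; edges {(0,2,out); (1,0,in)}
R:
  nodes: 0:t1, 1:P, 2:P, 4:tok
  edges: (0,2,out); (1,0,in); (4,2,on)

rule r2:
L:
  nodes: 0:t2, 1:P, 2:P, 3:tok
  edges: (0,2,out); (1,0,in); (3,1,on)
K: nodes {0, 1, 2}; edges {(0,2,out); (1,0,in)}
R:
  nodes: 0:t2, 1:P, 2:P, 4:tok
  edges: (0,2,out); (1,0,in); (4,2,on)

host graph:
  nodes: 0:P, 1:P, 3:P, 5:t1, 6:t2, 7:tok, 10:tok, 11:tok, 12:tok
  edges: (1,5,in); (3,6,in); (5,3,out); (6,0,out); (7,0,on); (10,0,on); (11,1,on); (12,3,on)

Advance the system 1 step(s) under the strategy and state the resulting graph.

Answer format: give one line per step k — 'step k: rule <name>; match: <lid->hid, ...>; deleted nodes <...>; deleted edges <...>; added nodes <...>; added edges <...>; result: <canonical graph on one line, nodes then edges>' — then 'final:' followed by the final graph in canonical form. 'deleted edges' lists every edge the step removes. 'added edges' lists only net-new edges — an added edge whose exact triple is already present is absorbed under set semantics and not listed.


step 1: rule r1; match: 0->5, 1->1, 2->3, 3->11; deleted nodes 11; deleted edges (11,1,on); added nodes 13; added edges (13,3,on); result: nodes: 0:P, 1:P, 3:P, 5:t1, 6:t2, 7:tok, 10:tok, 12:tok, 13:tok edges: (1,5,in); (3,6,in); (5,3,out); (6,0,out); (7,0,on); (10,0,on); (12,3,on); (13,3,on)
final:
nodes: 0:P, 1:P, 3:P, 5:t1, 6:t2, 7:tok, 10:tok, 12:tok, 13:tok
edges: (1,5,in); (3,6,in); (5,3,out); (6,0,out); (7,0,on); (10,0,on); (12,3,on); (13,3,on)


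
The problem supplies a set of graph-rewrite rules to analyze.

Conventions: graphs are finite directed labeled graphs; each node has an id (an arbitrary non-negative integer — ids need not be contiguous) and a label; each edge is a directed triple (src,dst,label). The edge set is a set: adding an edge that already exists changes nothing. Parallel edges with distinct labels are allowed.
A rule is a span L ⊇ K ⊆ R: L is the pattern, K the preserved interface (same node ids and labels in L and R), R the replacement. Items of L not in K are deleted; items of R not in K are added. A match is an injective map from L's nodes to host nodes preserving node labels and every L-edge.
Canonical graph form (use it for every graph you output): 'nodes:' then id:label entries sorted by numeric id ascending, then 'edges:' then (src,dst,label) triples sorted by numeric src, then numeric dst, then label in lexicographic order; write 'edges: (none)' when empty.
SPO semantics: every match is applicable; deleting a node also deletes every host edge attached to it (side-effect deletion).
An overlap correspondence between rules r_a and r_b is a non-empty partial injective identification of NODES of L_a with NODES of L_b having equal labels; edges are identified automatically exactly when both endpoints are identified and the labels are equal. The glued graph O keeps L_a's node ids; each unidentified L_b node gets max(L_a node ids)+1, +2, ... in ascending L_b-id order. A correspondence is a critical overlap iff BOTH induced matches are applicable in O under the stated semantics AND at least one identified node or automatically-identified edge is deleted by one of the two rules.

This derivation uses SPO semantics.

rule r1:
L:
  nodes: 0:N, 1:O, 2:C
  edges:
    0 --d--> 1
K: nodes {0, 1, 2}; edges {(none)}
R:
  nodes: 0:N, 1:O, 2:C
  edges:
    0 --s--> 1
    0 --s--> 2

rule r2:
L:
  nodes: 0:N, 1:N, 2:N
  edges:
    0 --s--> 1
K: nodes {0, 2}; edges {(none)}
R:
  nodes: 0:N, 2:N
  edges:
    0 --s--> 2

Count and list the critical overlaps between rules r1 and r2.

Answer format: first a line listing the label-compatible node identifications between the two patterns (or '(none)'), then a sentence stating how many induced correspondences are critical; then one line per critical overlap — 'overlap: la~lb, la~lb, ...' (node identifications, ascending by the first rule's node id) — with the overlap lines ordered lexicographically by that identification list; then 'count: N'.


label-compatible node identifications between L(r1) and L(r2): 0~0, 0~1, 0~2
1 of the induced correspondences is a critical overlap of r1 and r2.
overlap: 0~1
count: 1


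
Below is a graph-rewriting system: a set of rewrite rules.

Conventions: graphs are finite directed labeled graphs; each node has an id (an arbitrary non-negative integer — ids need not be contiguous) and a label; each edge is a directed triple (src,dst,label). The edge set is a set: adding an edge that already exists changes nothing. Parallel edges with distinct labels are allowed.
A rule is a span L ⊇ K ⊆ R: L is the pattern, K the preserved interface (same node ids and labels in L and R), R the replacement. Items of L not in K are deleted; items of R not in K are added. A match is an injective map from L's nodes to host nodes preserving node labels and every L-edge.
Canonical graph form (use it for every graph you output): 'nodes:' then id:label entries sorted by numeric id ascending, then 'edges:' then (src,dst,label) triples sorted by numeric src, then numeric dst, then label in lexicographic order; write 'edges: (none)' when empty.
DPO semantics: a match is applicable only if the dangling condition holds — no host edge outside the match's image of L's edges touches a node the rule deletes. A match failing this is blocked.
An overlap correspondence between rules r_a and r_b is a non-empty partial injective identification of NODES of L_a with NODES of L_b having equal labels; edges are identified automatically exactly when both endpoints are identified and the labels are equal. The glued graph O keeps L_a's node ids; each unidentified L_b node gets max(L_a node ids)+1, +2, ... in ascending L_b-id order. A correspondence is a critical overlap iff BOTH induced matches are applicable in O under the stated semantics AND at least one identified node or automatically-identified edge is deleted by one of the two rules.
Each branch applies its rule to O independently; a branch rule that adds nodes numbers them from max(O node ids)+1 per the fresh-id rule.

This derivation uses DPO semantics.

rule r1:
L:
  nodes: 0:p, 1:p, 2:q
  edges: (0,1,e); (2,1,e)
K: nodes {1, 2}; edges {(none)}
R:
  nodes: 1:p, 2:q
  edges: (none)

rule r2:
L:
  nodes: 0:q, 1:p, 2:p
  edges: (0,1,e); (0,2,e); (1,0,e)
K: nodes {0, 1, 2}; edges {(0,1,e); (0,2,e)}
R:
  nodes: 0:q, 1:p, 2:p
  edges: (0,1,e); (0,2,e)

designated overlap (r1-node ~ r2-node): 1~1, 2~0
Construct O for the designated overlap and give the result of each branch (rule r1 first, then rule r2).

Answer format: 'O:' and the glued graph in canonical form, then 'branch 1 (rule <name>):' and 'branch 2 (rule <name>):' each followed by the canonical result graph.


O:
nodes: 0:p, 1:p, 2:q, 3:p
edges: (0,1,e); (1,2,e); (2,1,e); (2,3,e)
branch 1 (rule r1):
nodes: 1:p, 2:q, 3:p
edges: (1,2,e); (2,3,e)
branch 2 (rule r2):
nodes: 0:p, 1:p, 2:q, 3:p
edges: (0,1,e); (2,1,e); (2,3,e)


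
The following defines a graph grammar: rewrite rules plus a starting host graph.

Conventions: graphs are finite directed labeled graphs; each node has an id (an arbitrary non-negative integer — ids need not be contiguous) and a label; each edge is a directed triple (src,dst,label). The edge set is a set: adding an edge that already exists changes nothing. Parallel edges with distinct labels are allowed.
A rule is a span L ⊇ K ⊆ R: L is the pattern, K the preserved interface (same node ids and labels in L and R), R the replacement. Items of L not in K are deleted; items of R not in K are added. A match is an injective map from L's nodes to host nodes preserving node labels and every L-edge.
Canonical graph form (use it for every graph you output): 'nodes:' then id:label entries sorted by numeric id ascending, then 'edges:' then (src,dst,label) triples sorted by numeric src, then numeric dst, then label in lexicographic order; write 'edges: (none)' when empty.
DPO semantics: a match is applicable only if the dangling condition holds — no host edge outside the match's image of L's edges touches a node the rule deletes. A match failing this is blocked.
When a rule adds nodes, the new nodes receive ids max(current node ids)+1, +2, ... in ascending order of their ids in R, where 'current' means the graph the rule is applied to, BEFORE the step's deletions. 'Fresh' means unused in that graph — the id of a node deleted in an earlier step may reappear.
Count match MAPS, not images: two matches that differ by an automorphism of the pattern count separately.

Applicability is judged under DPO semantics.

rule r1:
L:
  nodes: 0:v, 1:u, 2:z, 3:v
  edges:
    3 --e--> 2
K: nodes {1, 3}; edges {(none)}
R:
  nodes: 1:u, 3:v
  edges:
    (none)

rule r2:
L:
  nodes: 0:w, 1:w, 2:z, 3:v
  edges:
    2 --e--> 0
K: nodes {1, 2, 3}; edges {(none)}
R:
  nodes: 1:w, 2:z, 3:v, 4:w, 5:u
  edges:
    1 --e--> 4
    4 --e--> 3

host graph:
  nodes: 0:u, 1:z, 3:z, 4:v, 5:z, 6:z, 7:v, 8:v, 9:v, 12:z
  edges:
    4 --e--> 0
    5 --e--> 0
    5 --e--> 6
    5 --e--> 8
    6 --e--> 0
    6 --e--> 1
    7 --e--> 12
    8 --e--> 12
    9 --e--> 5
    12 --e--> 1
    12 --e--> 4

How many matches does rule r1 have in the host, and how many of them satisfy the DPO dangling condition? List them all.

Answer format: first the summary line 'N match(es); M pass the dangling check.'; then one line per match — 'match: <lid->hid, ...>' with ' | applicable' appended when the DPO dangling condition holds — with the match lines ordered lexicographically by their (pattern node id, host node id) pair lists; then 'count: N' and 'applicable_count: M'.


9 match(es); 0 pass the dangling check.
match: 0->4, 1->0, 2->5, 3->9
match: 0->4, 1->0, 2->12, 3->7
match: 0->4, 1->0, 2->12, 3->8
match: 0->7, 1->0, 2->5, 3->9
match: 0->7, 1->0, 2->12, 3->8
match: 0->8, 1->0, 2->5, 3->9
match: 0->8, 1->0, 2->12, 3->7
match: 0->9, 1->0, 2->12, 3->7
match: 0->9, 1->0, 2->12, 3->8
count: 9
applicable_count: 0


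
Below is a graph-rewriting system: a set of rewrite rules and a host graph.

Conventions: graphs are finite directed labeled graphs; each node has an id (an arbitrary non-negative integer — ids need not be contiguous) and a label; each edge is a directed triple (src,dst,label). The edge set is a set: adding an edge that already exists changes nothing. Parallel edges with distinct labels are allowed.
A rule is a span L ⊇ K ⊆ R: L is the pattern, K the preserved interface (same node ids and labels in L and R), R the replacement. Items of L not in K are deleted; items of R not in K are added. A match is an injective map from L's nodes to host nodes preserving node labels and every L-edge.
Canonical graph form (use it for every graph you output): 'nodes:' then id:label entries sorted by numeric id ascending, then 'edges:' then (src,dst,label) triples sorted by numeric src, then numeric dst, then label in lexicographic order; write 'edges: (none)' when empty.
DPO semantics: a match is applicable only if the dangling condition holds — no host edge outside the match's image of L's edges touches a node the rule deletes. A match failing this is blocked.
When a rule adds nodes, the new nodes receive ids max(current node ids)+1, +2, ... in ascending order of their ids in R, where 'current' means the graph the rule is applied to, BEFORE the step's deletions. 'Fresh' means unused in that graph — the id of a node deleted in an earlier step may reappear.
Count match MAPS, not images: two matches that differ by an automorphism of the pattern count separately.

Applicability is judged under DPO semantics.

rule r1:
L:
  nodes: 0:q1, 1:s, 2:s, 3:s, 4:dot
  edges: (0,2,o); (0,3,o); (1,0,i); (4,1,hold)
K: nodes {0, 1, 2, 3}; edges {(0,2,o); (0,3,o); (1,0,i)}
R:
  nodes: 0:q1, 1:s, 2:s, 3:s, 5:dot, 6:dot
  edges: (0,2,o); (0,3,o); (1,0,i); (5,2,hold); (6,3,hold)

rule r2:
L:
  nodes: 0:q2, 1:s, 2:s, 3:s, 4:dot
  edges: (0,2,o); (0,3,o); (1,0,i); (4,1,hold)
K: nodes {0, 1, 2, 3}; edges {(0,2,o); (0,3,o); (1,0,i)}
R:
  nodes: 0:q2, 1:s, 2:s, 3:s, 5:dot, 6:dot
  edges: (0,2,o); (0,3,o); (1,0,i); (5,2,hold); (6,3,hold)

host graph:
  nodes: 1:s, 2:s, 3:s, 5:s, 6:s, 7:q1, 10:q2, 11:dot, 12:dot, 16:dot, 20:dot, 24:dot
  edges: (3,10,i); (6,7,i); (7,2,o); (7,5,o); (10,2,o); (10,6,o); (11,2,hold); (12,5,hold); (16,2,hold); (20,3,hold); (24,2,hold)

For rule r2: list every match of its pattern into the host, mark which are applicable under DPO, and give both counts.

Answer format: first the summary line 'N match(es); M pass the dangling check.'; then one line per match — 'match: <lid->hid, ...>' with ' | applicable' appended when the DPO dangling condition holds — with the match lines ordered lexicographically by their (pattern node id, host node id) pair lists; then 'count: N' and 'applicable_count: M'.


2 match(es); 2 pass the dangling check.
match: 0->10, 1->3, 2->2, 3->6, 4->20 | applicable
match: 0->10, 1->3, 2->6, 3->2, 4->20 | applicable
count: 2
applicable_count: 2


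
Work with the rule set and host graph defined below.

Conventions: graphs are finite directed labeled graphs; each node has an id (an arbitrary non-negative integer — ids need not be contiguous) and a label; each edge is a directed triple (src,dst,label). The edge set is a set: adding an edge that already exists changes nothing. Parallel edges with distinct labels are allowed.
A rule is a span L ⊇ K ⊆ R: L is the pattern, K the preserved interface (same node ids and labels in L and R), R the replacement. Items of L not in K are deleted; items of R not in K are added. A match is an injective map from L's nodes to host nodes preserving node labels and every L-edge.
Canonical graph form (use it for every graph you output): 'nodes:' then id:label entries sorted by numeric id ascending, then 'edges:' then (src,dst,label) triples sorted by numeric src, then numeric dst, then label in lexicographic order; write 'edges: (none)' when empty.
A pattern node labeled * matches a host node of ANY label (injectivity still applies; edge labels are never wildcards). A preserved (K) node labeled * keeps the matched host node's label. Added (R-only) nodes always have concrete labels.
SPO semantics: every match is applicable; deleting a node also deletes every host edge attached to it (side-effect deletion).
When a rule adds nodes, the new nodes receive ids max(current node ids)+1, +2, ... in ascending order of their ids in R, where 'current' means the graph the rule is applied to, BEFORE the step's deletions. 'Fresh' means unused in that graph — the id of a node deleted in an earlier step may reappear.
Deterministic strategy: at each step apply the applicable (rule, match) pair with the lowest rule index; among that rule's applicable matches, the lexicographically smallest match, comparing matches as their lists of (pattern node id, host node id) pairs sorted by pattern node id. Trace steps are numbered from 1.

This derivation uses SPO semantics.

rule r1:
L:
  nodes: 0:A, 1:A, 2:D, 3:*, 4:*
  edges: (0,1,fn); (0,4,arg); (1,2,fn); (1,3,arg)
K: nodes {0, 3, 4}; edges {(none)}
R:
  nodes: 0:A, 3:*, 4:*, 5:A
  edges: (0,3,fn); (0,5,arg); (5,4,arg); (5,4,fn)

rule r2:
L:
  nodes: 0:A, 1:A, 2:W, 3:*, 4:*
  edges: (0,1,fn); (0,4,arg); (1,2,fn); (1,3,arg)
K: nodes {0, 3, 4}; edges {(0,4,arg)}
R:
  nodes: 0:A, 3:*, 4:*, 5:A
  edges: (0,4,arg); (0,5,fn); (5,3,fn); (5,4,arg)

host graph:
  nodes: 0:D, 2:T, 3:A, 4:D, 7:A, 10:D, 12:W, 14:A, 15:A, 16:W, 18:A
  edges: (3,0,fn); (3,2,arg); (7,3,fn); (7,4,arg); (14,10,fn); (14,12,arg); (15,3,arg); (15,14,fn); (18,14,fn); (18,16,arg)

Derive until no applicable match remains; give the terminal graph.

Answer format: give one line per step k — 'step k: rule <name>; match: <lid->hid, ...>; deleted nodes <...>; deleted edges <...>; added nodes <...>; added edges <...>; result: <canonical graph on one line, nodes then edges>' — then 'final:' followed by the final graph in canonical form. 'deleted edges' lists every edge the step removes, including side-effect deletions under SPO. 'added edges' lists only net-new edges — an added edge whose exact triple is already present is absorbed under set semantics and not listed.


step 1: rule r1; match: 0->7, 1->3, 2->0, 3->2, 4->4; deleted nodes 0, 3; deleted edges (3,0,fn); (3,2,arg); (7,3,fn); (7,4,arg); (15,3,arg); added nodes 19; added edges (7,2,fn); (7,19,arg); (19,4,arg); (19,4,fn); result: nodes: 2:T, 4:D, 7:A, 10:D, 12:W, 14:A, 15:A, 16:W, 18:A, 19:A edges: (7,2,fn); (7,19,arg); (14,10,fn); (14,12,arg); (15,14,fn); (18,14,fn); (18,16,arg); (19,4,arg); (19,4,fn)
step 2: rule r1; match: 0->18, 1->14, 2->10, 3->12, 4->16; deleted nodes 10, 14; deleted edges (14,10,fn); (14,12,arg); (15,14,fn); (18,14,fn); (18,16,arg); added nodes 20; added edges (18,12,fn); (18,20,arg); (20,16,arg); (20,16,fn); result: nodes: 2:T, 4:D, 7:A, 12:W, 15:A, 16:W, 18:A, 19:A, 20:A edges: (7,2,fn); (7,19,arg); (18,12,fn); (18,20,arg); (19,4,arg); (19,4,fn); (20,16,arg); (20,16,fn)
final:
nodes: 2:T, 4:D, 7:A, 12:W, 15:A, 16:W, 18:A, 19:A, 20:A
edges: (7,2,fn); (7,19,arg); (18,12,fn); (18,20,arg); (19,4,arg); (19,4,fn); (20,16,arg); (20,16,fn)
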